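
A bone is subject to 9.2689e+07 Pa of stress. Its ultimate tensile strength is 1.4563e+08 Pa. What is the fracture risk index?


FRI = applied / ultimate
FRI = 9.2689e+07 / 1.4563e+08
FRI = 0.6365


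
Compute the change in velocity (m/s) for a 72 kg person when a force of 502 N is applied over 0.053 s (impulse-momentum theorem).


J = F * dt = 502 * 0.053 = 26.6060 N*s
delta_v = J / m
delta_v = 26.6060 / 72
delta_v = 0.3695


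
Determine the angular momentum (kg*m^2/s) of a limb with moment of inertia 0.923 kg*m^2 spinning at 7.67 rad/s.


L = I * omega
L = 0.923 * 7.67
L = 7.0794


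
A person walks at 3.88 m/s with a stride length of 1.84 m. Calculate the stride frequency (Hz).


f = v / stride_length
f = 3.88 / 1.84
f = 2.1087


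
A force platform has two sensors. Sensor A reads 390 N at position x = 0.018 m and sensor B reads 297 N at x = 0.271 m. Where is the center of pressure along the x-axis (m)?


COP_x = (F1*x1 + F2*x2) / (F1 + F2)
COP_x = (390*0.018 + 297*0.271) / (390 + 297)
Numerator = 87.5070
Denominator = 687
COP_x = 0.1274


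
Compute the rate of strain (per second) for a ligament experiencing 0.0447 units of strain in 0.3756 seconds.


strain_rate = delta_strain / delta_t
strain_rate = 0.0447 / 0.3756
strain_rate = 0.1190


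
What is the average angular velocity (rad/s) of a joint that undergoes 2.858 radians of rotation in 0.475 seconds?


omega = delta_theta / delta_t
omega = 2.858 / 0.475
omega = 6.0168


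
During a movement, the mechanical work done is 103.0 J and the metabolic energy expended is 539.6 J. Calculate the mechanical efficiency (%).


eta = (W_mech / E_meta) * 100
eta = (103.0 / 539.6) * 100
ratio = 0.1909
eta = 19.0882


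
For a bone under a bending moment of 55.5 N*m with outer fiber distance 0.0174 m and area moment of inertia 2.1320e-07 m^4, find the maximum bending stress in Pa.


sigma = M * c / I
sigma = 55.5 * 0.0174 / 2.1320e-07
M * c = 0.9657
sigma = 4.5295e+06


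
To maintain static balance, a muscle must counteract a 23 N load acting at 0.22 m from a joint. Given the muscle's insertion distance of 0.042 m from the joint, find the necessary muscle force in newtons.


F_muscle = W * d_load / d_muscle
F_muscle = 23 * 0.22 / 0.042
Numerator = 5.0600
F_muscle = 120.4762


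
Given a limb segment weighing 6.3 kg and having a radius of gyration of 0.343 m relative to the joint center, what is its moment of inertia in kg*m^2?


I = m * k^2
I = 6.3 * 0.343^2
k^2 = 0.1176
I = 0.7412


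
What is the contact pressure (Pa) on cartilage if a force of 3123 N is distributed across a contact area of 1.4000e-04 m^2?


P = F / A
P = 3123 / 1.4000e-04
P = 2.2307e+07


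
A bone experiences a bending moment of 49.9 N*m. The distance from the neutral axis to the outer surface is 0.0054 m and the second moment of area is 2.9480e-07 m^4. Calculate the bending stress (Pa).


sigma = M * c / I
sigma = 49.9 * 0.0054 / 2.9480e-07
M * c = 0.2695
sigma = 914043.4193


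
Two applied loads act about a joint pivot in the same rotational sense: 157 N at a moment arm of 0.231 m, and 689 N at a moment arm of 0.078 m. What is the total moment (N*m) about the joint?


M = F1 * d1 + F2 * d2
M = 157 * 0.231 + 689 * 0.078
M = 36.2670 + 53.7420
M = 90.0090


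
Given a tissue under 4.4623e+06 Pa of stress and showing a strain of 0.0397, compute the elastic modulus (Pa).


E = stress / strain
E = 4.4623e+06 / 0.0397
E = 1.1240e+08


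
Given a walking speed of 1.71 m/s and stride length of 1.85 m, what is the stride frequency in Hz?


f = v / stride_length
f = 1.71 / 1.85
f = 0.9243


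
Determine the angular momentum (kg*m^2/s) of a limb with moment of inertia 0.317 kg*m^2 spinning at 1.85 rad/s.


L = I * omega
L = 0.317 * 1.85
L = 0.5865


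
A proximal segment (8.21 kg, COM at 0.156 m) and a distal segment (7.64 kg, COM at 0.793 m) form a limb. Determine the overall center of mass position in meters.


COM = (m1*x1 + m2*x2) / (m1 + m2)
COM = (8.21*0.156 + 7.64*0.793) / (8.21 + 7.64)
Numerator = 7.3393
Denominator = 15.8500
COM = 0.4630


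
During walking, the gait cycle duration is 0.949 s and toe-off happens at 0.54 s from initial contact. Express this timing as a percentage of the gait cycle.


pct = (event_time / cycle_time) * 100
pct = (0.54 / 0.949) * 100
ratio = 0.5690
pct = 56.9020


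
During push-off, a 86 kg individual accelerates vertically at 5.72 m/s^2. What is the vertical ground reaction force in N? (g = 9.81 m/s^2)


GRF = m * (g + a)
GRF = 86 * (9.81 + 5.72)
GRF = 86 * 15.5300
GRF = 1335.5800


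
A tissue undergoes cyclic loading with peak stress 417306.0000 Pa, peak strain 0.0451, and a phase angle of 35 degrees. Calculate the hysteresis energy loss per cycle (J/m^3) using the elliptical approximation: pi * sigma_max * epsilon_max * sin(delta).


E_loss = pi * sigma_max * epsilon_max * sin(delta)
delta = 35 deg = 0.6109 rad
sin(delta) = 0.5736
E_loss = pi * 417306.0000 * 0.0451 * 0.5736
E_loss = 33913.4791


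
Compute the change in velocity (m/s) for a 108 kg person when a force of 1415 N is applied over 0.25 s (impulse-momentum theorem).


J = F * dt = 1415 * 0.25 = 353.7500 N*s
delta_v = J / m
delta_v = 353.7500 / 108
delta_v = 3.2755


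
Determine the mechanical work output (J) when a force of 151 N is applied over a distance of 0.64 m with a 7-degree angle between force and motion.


W = F * d * cos(theta)
theta = 7 deg = 0.1222 rad
cos(theta) = 0.9925
W = 151 * 0.64 * 0.9925
W = 95.9197


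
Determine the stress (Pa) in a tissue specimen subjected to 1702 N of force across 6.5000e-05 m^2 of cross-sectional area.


stress = F / A
stress = 1702 / 6.5000e-05
stress = 2.6185e+07


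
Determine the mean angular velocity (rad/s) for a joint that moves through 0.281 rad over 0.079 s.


omega = delta_theta / delta_t
omega = 0.281 / 0.079
omega = 3.5570


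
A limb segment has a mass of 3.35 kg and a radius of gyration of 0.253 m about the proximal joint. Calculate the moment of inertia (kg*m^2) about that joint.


I = m * k^2
I = 3.35 * 0.253^2
k^2 = 0.0640
I = 0.2144


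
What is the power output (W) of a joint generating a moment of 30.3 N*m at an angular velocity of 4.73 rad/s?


P = M * omega
P = 30.3 * 4.73
P = 143.3190


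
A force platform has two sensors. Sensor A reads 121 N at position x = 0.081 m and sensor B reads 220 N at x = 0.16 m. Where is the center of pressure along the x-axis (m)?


COP_x = (F1*x1 + F2*x2) / (F1 + F2)
COP_x = (121*0.081 + 220*0.16) / (121 + 220)
Numerator = 45.0010
Denominator = 341
COP_x = 0.1320


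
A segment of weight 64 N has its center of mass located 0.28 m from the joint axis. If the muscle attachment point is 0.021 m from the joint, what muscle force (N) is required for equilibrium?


F_muscle = W * d_load / d_muscle
F_muscle = 64 * 0.28 / 0.021
Numerator = 17.9200
F_muscle = 853.3333


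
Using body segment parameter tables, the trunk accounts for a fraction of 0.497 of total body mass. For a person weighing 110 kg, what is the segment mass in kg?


m_segment = body_mass * fraction
m_segment = 110 * 0.497
m_segment = 54.6700


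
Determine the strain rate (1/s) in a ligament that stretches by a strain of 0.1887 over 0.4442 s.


strain_rate = delta_strain / delta_t
strain_rate = 0.1887 / 0.4442
strain_rate = 0.4248


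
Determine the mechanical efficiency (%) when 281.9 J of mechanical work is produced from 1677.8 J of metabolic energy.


eta = (W_mech / E_meta) * 100
eta = (281.9 / 1677.8) * 100
ratio = 0.1680
eta = 16.8018


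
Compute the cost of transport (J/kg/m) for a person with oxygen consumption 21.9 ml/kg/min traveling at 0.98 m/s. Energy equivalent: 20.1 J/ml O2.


Power per kg = VO2 * 20.1 / 60
Power per kg = 21.9 * 20.1 / 60 = 7.3365 W/kg
Cost = power_per_kg / speed
Cost = 7.3365 / 0.98
Cost = 7.4862


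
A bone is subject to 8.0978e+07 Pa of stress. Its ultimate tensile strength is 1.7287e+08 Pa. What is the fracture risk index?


FRI = applied / ultimate
FRI = 8.0978e+07 / 1.7287e+08
FRI = 0.4684


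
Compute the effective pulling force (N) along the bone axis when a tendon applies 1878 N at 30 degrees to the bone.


F_eff = F_tendon * cos(theta)
theta = 30 deg = 0.5236 rad
cos(theta) = 0.8660
F_eff = 1878 * 0.8660
F_eff = 1626.3957


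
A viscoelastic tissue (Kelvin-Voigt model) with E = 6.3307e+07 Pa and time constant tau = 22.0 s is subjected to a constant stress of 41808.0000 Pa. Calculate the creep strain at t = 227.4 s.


epsilon(t) = (sigma/E) * (1 - exp(-t/tau))
sigma/E = 41808.0000 / 6.3307e+07 = 6.6040e-04
exp(-t/tau) = exp(-227.4 / 22.0) = 3.2432e-05
epsilon = 6.6040e-04 * (1 - 3.2432e-05)
epsilon = 6.6038e-04


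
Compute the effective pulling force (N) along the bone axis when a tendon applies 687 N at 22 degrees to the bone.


F_eff = F_tendon * cos(theta)
theta = 22 deg = 0.3840 rad
cos(theta) = 0.9272
F_eff = 687 * 0.9272
F_eff = 636.9753


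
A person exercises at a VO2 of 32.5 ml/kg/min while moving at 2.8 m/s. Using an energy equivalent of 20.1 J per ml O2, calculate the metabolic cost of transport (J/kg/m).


Power per kg = VO2 * 20.1 / 60
Power per kg = 32.5 * 20.1 / 60 = 10.8875 W/kg
Cost = power_per_kg / speed
Cost = 10.8875 / 2.8
Cost = 3.8884


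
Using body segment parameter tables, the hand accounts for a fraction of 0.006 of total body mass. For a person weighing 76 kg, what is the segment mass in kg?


m_segment = body_mass * fraction
m_segment = 76 * 0.006
m_segment = 0.4560


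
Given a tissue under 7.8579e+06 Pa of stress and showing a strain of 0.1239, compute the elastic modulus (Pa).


E = stress / strain
E = 7.8579e+06 / 0.1239
E = 6.3421e+07


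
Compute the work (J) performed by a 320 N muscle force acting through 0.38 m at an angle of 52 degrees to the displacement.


W = F * d * cos(theta)
theta = 52 deg = 0.9076 rad
cos(theta) = 0.6157
W = 320 * 0.38 * 0.6157
W = 74.8644


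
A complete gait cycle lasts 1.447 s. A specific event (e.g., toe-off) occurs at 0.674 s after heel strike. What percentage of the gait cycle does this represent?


pct = (event_time / cycle_time) * 100
pct = (0.674 / 1.447) * 100
ratio = 0.4658
pct = 46.5791


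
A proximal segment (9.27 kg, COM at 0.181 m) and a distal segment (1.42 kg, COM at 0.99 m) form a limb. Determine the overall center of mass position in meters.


COM = (m1*x1 + m2*x2) / (m1 + m2)
COM = (9.27*0.181 + 1.42*0.99) / (9.27 + 1.42)
Numerator = 3.0837
Denominator = 10.6900
COM = 0.2885


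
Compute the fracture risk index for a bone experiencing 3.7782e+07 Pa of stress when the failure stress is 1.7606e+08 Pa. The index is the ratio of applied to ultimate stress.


FRI = applied / ultimate
FRI = 3.7782e+07 / 1.7606e+08
FRI = 0.2146


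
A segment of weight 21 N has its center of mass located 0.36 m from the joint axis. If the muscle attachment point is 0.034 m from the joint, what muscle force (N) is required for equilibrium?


F_muscle = W * d_load / d_muscle
F_muscle = 21 * 0.36 / 0.034
Numerator = 7.5600
F_muscle = 222.3529


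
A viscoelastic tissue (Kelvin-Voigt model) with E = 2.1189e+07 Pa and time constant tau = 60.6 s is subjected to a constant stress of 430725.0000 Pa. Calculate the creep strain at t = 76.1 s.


epsilon(t) = (sigma/E) * (1 - exp(-t/tau))
sigma/E = 430725.0000 / 2.1189e+07 = 0.0203
exp(-t/tau) = exp(-76.1 / 60.6) = 0.2849
epsilon = 0.0203 * (1 - 0.2849)
epsilon = 0.0145


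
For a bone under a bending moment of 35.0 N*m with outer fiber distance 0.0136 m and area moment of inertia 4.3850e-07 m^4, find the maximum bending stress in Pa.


sigma = M * c / I
sigma = 35.0 * 0.0136 / 4.3850e-07
M * c = 0.4760
sigma = 1.0855e+06


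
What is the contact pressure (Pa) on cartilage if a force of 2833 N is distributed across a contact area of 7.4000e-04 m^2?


P = F / A
P = 2833 / 7.4000e-04
P = 3.8284e+06


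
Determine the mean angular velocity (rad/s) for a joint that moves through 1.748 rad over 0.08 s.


omega = delta_theta / delta_t
omega = 1.748 / 0.08
omega = 21.8500


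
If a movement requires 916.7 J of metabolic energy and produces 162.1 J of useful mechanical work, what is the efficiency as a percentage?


eta = (W_mech / E_meta) * 100
eta = (162.1 / 916.7) * 100
ratio = 0.1768
eta = 17.6830


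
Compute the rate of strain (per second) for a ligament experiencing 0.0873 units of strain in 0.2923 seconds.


strain_rate = delta_strain / delta_t
strain_rate = 0.0873 / 0.2923
strain_rate = 0.2987


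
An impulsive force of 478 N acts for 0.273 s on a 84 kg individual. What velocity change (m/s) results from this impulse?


J = F * dt = 478 * 0.273 = 130.4940 N*s
delta_v = J / m
delta_v = 130.4940 / 84
delta_v = 1.5535


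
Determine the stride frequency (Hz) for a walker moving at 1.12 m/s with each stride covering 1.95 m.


f = v / stride_length
f = 1.12 / 1.95
f = 0.5744


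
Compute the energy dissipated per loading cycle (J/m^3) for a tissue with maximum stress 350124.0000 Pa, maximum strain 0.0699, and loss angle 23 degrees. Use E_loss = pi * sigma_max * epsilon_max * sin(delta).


E_loss = pi * sigma_max * epsilon_max * sin(delta)
delta = 23 deg = 0.4014 rad
sin(delta) = 0.3907
E_loss = pi * 350124.0000 * 0.0699 * 0.3907
E_loss = 30041.8686


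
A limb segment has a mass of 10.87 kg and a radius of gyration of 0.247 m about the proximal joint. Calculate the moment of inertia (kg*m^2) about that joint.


I = m * k^2
I = 10.87 * 0.247^2
k^2 = 0.0610
I = 0.6632


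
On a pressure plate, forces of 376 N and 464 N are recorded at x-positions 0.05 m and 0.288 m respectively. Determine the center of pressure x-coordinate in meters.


COP_x = (F1*x1 + F2*x2) / (F1 + F2)
COP_x = (376*0.05 + 464*0.288) / (376 + 464)
Numerator = 152.4320
Denominator = 840
COP_x = 0.1815


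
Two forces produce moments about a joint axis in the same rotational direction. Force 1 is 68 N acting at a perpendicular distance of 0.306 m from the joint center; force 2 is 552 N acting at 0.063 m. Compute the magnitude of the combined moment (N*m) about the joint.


M = F1 * d1 + F2 * d2
M = 68 * 0.306 + 552 * 0.063
M = 20.8080 + 34.7760
M = 55.5840


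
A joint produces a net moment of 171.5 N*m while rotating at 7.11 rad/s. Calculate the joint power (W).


P = M * omega
P = 171.5 * 7.11
P = 1219.3650


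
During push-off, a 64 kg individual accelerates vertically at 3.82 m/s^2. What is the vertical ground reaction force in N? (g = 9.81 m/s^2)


GRF = m * (g + a)
GRF = 64 * (9.81 + 3.82)
GRF = 64 * 13.6300
GRF = 872.3200


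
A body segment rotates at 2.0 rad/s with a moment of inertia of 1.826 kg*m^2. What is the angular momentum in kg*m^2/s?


L = I * omega
L = 1.826 * 2.0
L = 3.6520


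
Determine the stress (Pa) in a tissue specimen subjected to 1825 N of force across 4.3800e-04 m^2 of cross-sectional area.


stress = F / A
stress = 1825 / 4.3800e-04
stress = 4.1667e+06


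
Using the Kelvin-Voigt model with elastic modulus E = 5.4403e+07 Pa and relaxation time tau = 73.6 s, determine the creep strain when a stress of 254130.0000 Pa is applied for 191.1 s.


epsilon(t) = (sigma/E) * (1 - exp(-t/tau))
sigma/E = 254130.0000 / 5.4403e+07 = 0.0047
exp(-t/tau) = exp(-191.1 / 73.6) = 0.0745
epsilon = 0.0047 * (1 - 0.0745)
epsilon = 0.0043


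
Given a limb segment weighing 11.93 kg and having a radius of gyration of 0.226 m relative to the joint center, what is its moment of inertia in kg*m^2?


I = m * k^2
I = 11.93 * 0.226^2
k^2 = 0.0511
I = 0.6093


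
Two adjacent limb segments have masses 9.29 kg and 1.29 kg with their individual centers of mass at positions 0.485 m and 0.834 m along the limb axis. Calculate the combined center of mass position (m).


COM = (m1*x1 + m2*x2) / (m1 + m2)
COM = (9.29*0.485 + 1.29*0.834) / (9.29 + 1.29)
Numerator = 5.5815
Denominator = 10.5800
COM = 0.5276


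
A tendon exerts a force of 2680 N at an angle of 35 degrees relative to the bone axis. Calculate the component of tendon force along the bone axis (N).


F_eff = F_tendon * cos(theta)
theta = 35 deg = 0.6109 rad
cos(theta) = 0.8192
F_eff = 2680 * 0.8192
F_eff = 2195.3275


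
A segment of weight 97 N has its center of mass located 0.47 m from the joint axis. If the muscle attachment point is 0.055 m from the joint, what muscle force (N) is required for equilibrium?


F_muscle = W * d_load / d_muscle
F_muscle = 97 * 0.47 / 0.055
Numerator = 45.5900
F_muscle = 828.9091


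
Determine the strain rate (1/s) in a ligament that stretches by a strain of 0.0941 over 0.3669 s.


strain_rate = delta_strain / delta_t
strain_rate = 0.0941 / 0.3669
strain_rate = 0.2565


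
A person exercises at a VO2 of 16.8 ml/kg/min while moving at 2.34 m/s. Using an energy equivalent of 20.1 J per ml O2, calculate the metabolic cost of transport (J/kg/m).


Power per kg = VO2 * 20.1 / 60
Power per kg = 16.8 * 20.1 / 60 = 5.6280 W/kg
Cost = power_per_kg / speed
Cost = 5.6280 / 2.34
Cost = 2.4051


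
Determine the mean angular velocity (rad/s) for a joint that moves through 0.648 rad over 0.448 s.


omega = delta_theta / delta_t
omega = 0.648 / 0.448
omega = 1.4464


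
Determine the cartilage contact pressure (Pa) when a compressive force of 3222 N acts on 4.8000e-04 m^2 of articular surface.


P = F / A
P = 3222 / 4.8000e-04
P = 6.7125e+06


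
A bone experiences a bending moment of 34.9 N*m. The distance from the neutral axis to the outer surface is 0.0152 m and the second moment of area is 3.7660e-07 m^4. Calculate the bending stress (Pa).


sigma = M * c / I
sigma = 34.9 * 0.0152 / 3.7660e-07
M * c = 0.5305
sigma = 1.4086e+06


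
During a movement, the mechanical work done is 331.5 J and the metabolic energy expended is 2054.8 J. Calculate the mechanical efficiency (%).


eta = (W_mech / E_meta) * 100
eta = (331.5 / 2054.8) * 100
ratio = 0.1613
eta = 16.1330


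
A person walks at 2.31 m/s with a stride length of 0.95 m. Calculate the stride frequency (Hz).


f = v / stride_length
f = 2.31 / 0.95
f = 2.4316


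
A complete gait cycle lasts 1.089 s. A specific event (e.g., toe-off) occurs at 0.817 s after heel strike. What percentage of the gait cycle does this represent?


pct = (event_time / cycle_time) * 100
pct = (0.817 / 1.089) * 100
ratio = 0.7502
pct = 75.0230


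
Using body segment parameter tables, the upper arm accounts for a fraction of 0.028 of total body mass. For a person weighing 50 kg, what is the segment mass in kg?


m_segment = body_mass * fraction
m_segment = 50 * 0.028
m_segment = 1.4000


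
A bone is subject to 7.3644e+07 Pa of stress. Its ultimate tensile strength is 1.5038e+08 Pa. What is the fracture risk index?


FRI = applied / ultimate
FRI = 7.3644e+07 / 1.5038e+08
FRI = 0.4897


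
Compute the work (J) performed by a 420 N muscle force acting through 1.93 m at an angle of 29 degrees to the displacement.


W = F * d * cos(theta)
theta = 29 deg = 0.5061 rad
cos(theta) = 0.8746
W = 420 * 1.93 * 0.8746
W = 708.9667


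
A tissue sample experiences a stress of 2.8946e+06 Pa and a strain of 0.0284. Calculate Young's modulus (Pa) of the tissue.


E = stress / strain
E = 2.8946e+06 / 0.0284
E = 1.0192e+08


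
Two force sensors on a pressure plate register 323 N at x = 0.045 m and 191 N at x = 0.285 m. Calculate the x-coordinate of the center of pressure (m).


COP_x = (F1*x1 + F2*x2) / (F1 + F2)
COP_x = (323*0.045 + 191*0.285) / (323 + 191)
Numerator = 68.9700
Denominator = 514
COP_x = 0.1342


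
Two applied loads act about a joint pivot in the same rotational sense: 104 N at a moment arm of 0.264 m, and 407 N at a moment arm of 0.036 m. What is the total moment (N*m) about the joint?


M = F1 * d1 + F2 * d2
M = 104 * 0.264 + 407 * 0.036
M = 27.4560 + 14.6520
M = 42.1080


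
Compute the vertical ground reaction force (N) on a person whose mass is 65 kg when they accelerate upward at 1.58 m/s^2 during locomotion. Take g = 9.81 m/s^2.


GRF = m * (g + a)
GRF = 65 * (9.81 + 1.58)
GRF = 65 * 11.3900
GRF = 740.3500


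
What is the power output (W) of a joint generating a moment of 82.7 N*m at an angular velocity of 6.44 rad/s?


P = M * omega
P = 82.7 * 6.44
P = 532.5880


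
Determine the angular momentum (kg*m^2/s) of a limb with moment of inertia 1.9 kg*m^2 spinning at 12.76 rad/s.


L = I * omega
L = 1.9 * 12.76
L = 24.2440


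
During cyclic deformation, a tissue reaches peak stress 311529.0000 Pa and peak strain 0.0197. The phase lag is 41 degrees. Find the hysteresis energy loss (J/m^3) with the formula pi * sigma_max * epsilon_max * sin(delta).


E_loss = pi * sigma_max * epsilon_max * sin(delta)
delta = 41 deg = 0.7156 rad
sin(delta) = 0.6561
E_loss = pi * 311529.0000 * 0.0197 * 0.6561
E_loss = 12649.0380


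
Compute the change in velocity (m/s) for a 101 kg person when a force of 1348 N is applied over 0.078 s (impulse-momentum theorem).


J = F * dt = 1348 * 0.078 = 105.1440 N*s
delta_v = J / m
delta_v = 105.1440 / 101
delta_v = 1.0410


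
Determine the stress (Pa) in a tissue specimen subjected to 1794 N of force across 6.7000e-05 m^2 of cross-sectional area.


stress = F / A
stress = 1794 / 6.7000e-05
stress = 2.6776e+07


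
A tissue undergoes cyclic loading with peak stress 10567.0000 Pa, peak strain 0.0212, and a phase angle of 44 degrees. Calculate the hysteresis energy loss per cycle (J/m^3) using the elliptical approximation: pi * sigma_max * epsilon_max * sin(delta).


E_loss = pi * sigma_max * epsilon_max * sin(delta)
delta = 44 deg = 0.7679 rad
sin(delta) = 0.6947
E_loss = pi * 10567.0000 * 0.0212 * 0.6947
E_loss = 488.8873


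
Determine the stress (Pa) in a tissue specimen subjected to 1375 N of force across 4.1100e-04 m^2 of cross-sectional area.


stress = F / A
stress = 1375 / 4.1100e-04
stress = 3.3455e+06


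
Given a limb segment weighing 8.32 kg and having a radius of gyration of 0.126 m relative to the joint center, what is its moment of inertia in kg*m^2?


I = m * k^2
I = 8.32 * 0.126^2
k^2 = 0.0159
I = 0.1321


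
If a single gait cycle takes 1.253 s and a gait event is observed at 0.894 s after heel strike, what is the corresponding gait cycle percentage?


pct = (event_time / cycle_time) * 100
pct = (0.894 / 1.253) * 100
ratio = 0.7135
pct = 71.3488


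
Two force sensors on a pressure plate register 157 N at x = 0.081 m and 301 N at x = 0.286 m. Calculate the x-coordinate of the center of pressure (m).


COP_x = (F1*x1 + F2*x2) / (F1 + F2)
COP_x = (157*0.081 + 301*0.286) / (157 + 301)
Numerator = 98.8030
Denominator = 458
COP_x = 0.2157


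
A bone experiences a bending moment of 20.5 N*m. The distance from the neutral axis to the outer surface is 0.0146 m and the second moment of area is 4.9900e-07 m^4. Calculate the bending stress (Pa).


sigma = M * c / I
sigma = 20.5 * 0.0146 / 4.9900e-07
M * c = 0.2993
sigma = 599799.5992


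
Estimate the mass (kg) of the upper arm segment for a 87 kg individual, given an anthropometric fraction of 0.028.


m_segment = body_mass * fraction
m_segment = 87 * 0.028
m_segment = 2.4360


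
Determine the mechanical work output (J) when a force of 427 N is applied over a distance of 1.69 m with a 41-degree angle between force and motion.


W = F * d * cos(theta)
theta = 41 deg = 0.7156 rad
cos(theta) = 0.7547
W = 427 * 1.69 * 0.7547
W = 544.6211


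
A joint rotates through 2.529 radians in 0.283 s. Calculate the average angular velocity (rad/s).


omega = delta_theta / delta_t
omega = 2.529 / 0.283
omega = 8.9364


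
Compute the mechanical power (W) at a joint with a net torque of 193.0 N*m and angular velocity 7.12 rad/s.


P = M * omega
P = 193.0 * 7.12
P = 1374.1600


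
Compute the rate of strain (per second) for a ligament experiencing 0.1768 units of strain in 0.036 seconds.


strain_rate = delta_strain / delta_t
strain_rate = 0.1768 / 0.036
strain_rate = 4.9111


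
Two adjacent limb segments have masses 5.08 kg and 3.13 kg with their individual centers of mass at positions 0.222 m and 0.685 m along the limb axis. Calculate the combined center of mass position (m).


COM = (m1*x1 + m2*x2) / (m1 + m2)
COM = (5.08*0.222 + 3.13*0.685) / (5.08 + 3.13)
Numerator = 3.2718
Denominator = 8.2100
COM = 0.3985


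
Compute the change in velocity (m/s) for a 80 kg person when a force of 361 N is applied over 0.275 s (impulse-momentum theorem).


J = F * dt = 361 * 0.275 = 99.2750 N*s
delta_v = J / m
delta_v = 99.2750 / 80
delta_v = 1.2409


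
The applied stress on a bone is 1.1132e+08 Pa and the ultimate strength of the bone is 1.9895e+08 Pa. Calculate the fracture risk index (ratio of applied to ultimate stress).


FRI = applied / ultimate
FRI = 1.1132e+08 / 1.9895e+08
FRI = 0.5595


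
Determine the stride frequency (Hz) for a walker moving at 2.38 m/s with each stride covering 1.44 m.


f = v / stride_length
f = 2.38 / 1.44
f = 1.6528


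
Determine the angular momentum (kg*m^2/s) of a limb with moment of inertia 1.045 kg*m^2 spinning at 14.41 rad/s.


L = I * omega
L = 1.045 * 14.41
L = 15.0584


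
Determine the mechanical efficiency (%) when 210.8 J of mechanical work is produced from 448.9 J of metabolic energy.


eta = (W_mech / E_meta) * 100
eta = (210.8 / 448.9) * 100
ratio = 0.4696
eta = 46.9592


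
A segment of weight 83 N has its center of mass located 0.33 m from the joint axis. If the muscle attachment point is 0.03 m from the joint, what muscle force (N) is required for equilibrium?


F_muscle = W * d_load / d_muscle
F_muscle = 83 * 0.33 / 0.03
Numerator = 27.3900
F_muscle = 913.0000


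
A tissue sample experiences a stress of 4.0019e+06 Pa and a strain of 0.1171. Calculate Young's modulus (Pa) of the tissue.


E = stress / strain
E = 4.0019e+06 / 0.1171
E = 3.4175e+07


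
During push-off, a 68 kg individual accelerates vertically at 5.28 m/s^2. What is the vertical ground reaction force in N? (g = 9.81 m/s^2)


GRF = m * (g + a)
GRF = 68 * (9.81 + 5.28)
GRF = 68 * 15.0900
GRF = 1026.1200


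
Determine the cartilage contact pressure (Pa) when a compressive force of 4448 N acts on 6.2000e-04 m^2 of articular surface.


P = F / A
P = 4448 / 6.2000e-04
P = 7.1742e+06


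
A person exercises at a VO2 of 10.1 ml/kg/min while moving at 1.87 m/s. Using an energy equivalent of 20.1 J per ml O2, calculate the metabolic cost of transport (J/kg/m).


Power per kg = VO2 * 20.1 / 60
Power per kg = 10.1 * 20.1 / 60 = 3.3835 W/kg
Cost = power_per_kg / speed
Cost = 3.3835 / 1.87
Cost = 1.8094


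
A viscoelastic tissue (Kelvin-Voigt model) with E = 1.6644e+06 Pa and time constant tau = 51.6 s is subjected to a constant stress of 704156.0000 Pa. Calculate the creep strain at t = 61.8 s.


epsilon(t) = (sigma/E) * (1 - exp(-t/tau))
sigma/E = 704156.0000 / 1.6644e+06 = 0.4231
exp(-t/tau) = exp(-61.8 / 51.6) = 0.3019
epsilon = 0.4231 * (1 - 0.3019)
epsilon = 0.2953


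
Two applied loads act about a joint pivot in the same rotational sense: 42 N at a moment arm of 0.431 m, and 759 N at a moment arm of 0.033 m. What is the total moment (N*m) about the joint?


M = F1 * d1 + F2 * d2
M = 42 * 0.431 + 759 * 0.033
M = 18.1020 + 25.0470
M = 43.1490


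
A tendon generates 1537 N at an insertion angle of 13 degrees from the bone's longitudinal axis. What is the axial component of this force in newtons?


F_eff = F_tendon * cos(theta)
theta = 13 deg = 0.2269 rad
cos(theta) = 0.9744
F_eff = 1537 * 0.9744
F_eff = 1497.6068


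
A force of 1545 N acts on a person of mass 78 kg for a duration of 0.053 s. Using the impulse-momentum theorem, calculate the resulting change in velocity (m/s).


J = F * dt = 1545 * 0.053 = 81.8850 N*s
delta_v = J / m
delta_v = 81.8850 / 78
delta_v = 1.0498


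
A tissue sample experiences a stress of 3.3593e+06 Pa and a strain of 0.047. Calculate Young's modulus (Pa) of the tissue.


E = stress / strain
E = 3.3593e+06 / 0.047
E = 7.1474e+07


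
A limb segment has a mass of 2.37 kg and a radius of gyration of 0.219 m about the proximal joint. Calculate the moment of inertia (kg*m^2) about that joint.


I = m * k^2
I = 2.37 * 0.219^2
k^2 = 0.0480
I = 0.1137


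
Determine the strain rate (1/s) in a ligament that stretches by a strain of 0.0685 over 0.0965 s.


strain_rate = delta_strain / delta_t
strain_rate = 0.0685 / 0.0965
strain_rate = 0.7098


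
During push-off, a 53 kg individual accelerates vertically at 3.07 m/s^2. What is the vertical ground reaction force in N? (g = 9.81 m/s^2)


GRF = m * (g + a)
GRF = 53 * (9.81 + 3.07)
GRF = 53 * 12.8800
GRF = 682.6400


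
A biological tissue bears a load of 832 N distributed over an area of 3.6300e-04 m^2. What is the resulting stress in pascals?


stress = F / A
stress = 832 / 3.6300e-04
stress = 2.2920e+06


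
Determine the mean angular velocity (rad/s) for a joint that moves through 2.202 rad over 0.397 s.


omega = delta_theta / delta_t
omega = 2.202 / 0.397
omega = 5.5466


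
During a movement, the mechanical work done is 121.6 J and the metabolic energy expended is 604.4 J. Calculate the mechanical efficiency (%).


eta = (W_mech / E_meta) * 100
eta = (121.6 / 604.4) * 100
ratio = 0.2012
eta = 20.1191


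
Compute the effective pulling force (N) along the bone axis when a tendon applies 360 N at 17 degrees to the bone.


F_eff = F_tendon * cos(theta)
theta = 17 deg = 0.2967 rad
cos(theta) = 0.9563
F_eff = 360 * 0.9563
F_eff = 344.2697


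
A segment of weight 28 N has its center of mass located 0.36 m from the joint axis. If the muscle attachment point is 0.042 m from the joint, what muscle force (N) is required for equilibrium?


F_muscle = W * d_load / d_muscle
F_muscle = 28 * 0.36 / 0.042
Numerator = 10.0800
F_muscle = 240.0000


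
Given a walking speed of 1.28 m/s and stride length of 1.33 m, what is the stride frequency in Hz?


f = v / stride_length
f = 1.28 / 1.33
f = 0.9624


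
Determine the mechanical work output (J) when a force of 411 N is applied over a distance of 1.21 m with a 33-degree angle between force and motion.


W = F * d * cos(theta)
theta = 33 deg = 0.5760 rad
cos(theta) = 0.8387
W = 411 * 1.21 * 0.8387
W = 417.0793


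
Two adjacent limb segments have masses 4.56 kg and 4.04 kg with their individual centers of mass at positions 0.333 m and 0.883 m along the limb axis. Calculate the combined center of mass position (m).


COM = (m1*x1 + m2*x2) / (m1 + m2)
COM = (4.56*0.333 + 4.04*0.883) / (4.56 + 4.04)
Numerator = 5.0858
Denominator = 8.6000
COM = 0.5914


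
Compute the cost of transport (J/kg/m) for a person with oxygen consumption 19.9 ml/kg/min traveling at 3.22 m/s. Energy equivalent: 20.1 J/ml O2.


Power per kg = VO2 * 20.1 / 60
Power per kg = 19.9 * 20.1 / 60 = 6.6665 W/kg
Cost = power_per_kg / speed
Cost = 6.6665 / 3.22
Cost = 2.0703


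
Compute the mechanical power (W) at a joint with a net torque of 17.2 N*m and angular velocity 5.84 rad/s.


P = M * omega
P = 17.2 * 5.84
P = 100.4480


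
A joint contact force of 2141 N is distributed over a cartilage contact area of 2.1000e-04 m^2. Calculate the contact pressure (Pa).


P = F / A
P = 2141 / 2.1000e-04
P = 1.0195e+07


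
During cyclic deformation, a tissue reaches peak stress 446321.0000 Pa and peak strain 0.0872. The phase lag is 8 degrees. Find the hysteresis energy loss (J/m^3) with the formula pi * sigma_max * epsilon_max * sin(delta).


E_loss = pi * sigma_max * epsilon_max * sin(delta)
delta = 8 deg = 0.1396 rad
sin(delta) = 0.1392
E_loss = pi * 446321.0000 * 0.0872 * 0.1392
E_loss = 17016.4508


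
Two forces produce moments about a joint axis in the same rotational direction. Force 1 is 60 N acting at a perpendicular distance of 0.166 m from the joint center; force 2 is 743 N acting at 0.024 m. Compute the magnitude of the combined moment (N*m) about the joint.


M = F1 * d1 + F2 * d2
M = 60 * 0.166 + 743 * 0.024
M = 9.9600 + 17.8320
M = 27.7920


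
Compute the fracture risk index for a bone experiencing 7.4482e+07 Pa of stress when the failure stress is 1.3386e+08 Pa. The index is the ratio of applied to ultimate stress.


FRI = applied / ultimate
FRI = 7.4482e+07 / 1.3386e+08
FRI = 0.5564


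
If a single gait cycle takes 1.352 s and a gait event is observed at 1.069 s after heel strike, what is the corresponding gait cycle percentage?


pct = (event_time / cycle_time) * 100
pct = (1.069 / 1.352) * 100
ratio = 0.7907
pct = 79.0680


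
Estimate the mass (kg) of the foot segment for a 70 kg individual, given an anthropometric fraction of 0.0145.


m_segment = body_mass * fraction
m_segment = 70 * 0.0145
m_segment = 1.0150


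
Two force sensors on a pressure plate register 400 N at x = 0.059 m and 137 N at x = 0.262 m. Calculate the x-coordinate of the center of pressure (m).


COP_x = (F1*x1 + F2*x2) / (F1 + F2)
COP_x = (400*0.059 + 137*0.262) / (400 + 137)
Numerator = 59.4940
Denominator = 537
COP_x = 0.1108


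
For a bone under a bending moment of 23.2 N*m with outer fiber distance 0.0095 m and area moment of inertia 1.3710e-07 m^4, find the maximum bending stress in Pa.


sigma = M * c / I
sigma = 23.2 * 0.0095 / 1.3710e-07
M * c = 0.2204
sigma = 1.6076e+06


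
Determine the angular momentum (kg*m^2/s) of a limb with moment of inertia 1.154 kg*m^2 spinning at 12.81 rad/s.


L = I * omega
L = 1.154 * 12.81
L = 14.7827


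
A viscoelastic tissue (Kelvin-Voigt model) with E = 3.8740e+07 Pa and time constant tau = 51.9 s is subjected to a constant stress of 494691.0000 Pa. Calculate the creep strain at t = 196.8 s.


epsilon(t) = (sigma/E) * (1 - exp(-t/tau))
sigma/E = 494691.0000 / 3.8740e+07 = 0.0128
exp(-t/tau) = exp(-196.8 / 51.9) = 0.0226
epsilon = 0.0128 * (1 - 0.0226)
epsilon = 0.0125


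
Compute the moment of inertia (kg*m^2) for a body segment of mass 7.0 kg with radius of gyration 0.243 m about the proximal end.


I = m * k^2
I = 7.0 * 0.243^2
k^2 = 0.0590
I = 0.4133


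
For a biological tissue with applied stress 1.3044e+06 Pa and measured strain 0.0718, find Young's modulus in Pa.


E = stress / strain
E = 1.3044e+06 / 0.0718
E = 1.8167e+07


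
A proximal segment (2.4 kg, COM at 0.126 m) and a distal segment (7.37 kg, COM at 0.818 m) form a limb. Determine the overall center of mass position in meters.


COM = (m1*x1 + m2*x2) / (m1 + m2)
COM = (2.4*0.126 + 7.37*0.818) / (2.4 + 7.37)
Numerator = 6.3311
Denominator = 9.7700
COM = 0.6480


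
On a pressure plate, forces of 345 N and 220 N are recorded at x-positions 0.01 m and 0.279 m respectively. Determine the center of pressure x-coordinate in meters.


COP_x = (F1*x1 + F2*x2) / (F1 + F2)
COP_x = (345*0.01 + 220*0.279) / (345 + 220)
Numerator = 64.8300
Denominator = 565
COP_x = 0.1147


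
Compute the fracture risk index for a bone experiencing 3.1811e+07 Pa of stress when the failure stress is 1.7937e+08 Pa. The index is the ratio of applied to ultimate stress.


FRI = applied / ultimate
FRI = 3.1811e+07 / 1.7937e+08
FRI = 0.1773


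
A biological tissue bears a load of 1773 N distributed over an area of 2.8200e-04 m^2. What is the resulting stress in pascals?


stress = F / A
stress = 1773 / 2.8200e-04
stress = 6.2872e+06


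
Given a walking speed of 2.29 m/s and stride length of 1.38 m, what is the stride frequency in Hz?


f = v / stride_length
f = 2.29 / 1.38
f = 1.6594


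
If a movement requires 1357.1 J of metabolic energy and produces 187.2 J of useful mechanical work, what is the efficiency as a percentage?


eta = (W_mech / E_meta) * 100
eta = (187.2 / 1357.1) * 100
ratio = 0.1379
eta = 13.7941


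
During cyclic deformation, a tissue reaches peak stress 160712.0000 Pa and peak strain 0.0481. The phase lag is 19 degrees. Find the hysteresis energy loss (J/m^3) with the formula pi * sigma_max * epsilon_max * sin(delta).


E_loss = pi * sigma_max * epsilon_max * sin(delta)
delta = 19 deg = 0.3316 rad
sin(delta) = 0.3256
E_loss = pi * 160712.0000 * 0.0481 * 0.3256
E_loss = 7906.5163


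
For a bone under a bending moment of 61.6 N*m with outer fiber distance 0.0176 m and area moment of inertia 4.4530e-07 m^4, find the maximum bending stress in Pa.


sigma = M * c / I
sigma = 61.6 * 0.0176 / 4.4530e-07
M * c = 1.0842
sigma = 2.4347e+06


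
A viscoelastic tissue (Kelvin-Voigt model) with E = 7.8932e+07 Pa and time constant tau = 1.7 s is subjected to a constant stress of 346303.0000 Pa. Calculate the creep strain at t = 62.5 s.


epsilon(t) = (sigma/E) * (1 - exp(-t/tau))
sigma/E = 346303.0000 / 7.8932e+07 = 0.0044
exp(-t/tau) = exp(-62.5 / 1.7) = 1.0797e-16
epsilon = 0.0044 * (1 - 1.0797e-16)
epsilon = 0.0044


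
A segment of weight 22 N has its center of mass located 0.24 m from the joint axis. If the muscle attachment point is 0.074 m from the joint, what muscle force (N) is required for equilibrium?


F_muscle = W * d_load / d_muscle
F_muscle = 22 * 0.24 / 0.074
Numerator = 5.2800
F_muscle = 71.3514


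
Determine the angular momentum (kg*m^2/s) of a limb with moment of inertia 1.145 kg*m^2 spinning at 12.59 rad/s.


L = I * omega
L = 1.145 * 12.59
L = 14.4155


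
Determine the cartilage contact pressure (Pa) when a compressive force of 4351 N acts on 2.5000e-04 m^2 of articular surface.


P = F / A
P = 4351 / 2.5000e-04
P = 1.7404e+07


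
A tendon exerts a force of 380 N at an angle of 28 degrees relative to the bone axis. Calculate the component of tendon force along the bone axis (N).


F_eff = F_tendon * cos(theta)
theta = 28 deg = 0.4887 rad
cos(theta) = 0.8829
F_eff = 380 * 0.8829
F_eff = 335.5201


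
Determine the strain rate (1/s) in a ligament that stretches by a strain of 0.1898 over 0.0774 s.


strain_rate = delta_strain / delta_t
strain_rate = 0.1898 / 0.0774
strain_rate = 2.4522


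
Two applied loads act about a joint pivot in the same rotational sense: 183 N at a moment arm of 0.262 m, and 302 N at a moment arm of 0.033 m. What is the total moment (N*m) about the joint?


M = F1 * d1 + F2 * d2
M = 183 * 0.262 + 302 * 0.033
M = 47.9460 + 9.9660
M = 57.9120


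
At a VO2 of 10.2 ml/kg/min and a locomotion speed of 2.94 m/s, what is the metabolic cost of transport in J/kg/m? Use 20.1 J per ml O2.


Power per kg = VO2 * 20.1 / 60
Power per kg = 10.2 * 20.1 / 60 = 3.4170 W/kg
Cost = power_per_kg / speed
Cost = 3.4170 / 2.94
Cost = 1.1622


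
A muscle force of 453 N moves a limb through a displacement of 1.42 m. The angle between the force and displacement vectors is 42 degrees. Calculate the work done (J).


W = F * d * cos(theta)
theta = 42 deg = 0.7330 rad
cos(theta) = 0.7431
W = 453 * 1.42 * 0.7431
W = 478.0353


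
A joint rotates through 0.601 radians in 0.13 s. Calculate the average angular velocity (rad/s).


omega = delta_theta / delta_t
omega = 0.601 / 0.13
omega = 4.6231


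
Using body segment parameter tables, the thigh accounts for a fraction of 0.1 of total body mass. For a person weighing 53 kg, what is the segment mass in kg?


m_segment = body_mass * fraction
m_segment = 53 * 0.1
m_segment = 5.3000


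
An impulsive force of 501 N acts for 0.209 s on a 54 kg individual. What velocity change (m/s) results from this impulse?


J = F * dt = 501 * 0.209 = 104.7090 N*s
delta_v = J / m
delta_v = 104.7090 / 54
delta_v = 1.9391


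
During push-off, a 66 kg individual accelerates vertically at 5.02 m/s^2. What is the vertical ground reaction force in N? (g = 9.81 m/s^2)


GRF = m * (g + a)
GRF = 66 * (9.81 + 5.02)
GRF = 66 * 14.8300
GRF = 978.7800
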